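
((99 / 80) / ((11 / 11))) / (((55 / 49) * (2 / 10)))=441 / 80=5.51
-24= -24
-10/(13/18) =-13.85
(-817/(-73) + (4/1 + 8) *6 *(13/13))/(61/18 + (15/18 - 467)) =-54657/304045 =-0.18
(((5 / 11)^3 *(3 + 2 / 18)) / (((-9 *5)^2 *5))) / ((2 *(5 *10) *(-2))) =-7 / 48514950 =-0.00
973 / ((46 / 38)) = 18487 / 23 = 803.78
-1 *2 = -2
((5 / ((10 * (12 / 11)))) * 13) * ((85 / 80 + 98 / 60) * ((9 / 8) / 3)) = 6.02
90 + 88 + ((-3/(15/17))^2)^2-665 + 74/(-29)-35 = -7085391/18125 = -390.92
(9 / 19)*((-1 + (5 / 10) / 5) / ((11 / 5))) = -81 / 418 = -0.19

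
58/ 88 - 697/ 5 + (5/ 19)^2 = -11013303/ 79420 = -138.67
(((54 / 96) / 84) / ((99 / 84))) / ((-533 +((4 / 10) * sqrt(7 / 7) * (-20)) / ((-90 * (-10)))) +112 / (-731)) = -164475 / 15433763312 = -0.00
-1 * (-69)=69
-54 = -54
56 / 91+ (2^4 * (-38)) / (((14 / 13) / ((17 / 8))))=-109118 / 91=-1199.10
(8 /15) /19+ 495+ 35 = 151058 /285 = 530.03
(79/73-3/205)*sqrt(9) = 47928/14965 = 3.20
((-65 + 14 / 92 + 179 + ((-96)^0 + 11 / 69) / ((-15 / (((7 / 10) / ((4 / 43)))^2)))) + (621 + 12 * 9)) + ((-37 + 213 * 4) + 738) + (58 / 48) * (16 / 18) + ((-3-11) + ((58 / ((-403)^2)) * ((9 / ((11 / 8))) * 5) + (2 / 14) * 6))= 1848068025486071 / 776591115300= 2379.72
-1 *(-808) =808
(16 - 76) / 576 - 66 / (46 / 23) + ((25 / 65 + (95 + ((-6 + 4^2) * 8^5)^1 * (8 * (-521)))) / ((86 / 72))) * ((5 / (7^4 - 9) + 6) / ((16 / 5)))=-17206337890965349 / 8022768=-2144688453.03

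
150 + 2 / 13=1952 / 13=150.15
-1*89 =-89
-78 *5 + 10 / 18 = -3505 / 9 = -389.44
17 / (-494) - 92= -45465 / 494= -92.03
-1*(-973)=973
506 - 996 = -490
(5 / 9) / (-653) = -0.00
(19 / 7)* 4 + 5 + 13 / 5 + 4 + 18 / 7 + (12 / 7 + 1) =971 / 35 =27.74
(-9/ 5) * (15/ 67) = -27/ 67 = -0.40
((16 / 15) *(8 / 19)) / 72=16 / 2565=0.01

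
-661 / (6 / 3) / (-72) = 4.59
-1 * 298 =-298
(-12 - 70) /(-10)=41 /5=8.20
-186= -186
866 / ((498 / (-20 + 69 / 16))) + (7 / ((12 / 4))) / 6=-321401 / 11952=-26.89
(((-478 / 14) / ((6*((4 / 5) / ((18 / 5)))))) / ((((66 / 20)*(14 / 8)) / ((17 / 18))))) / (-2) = 20315 / 9702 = 2.09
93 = 93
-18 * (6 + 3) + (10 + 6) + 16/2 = -138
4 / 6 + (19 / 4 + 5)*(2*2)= 119 / 3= 39.67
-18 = -18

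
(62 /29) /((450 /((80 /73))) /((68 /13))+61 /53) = 1787584 /66599921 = 0.03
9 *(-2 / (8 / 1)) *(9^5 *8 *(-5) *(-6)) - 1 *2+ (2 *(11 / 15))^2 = -7174453466 / 225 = -31886459.85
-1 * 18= -18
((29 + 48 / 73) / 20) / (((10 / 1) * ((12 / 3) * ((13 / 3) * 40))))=1299 / 6073600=0.00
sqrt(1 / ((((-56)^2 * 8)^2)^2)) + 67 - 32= 22029271041 / 629407744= 35.00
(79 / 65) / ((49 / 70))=1.74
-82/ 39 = -2.10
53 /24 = 2.21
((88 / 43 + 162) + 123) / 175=12343 / 7525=1.64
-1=-1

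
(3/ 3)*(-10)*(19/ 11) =-190/ 11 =-17.27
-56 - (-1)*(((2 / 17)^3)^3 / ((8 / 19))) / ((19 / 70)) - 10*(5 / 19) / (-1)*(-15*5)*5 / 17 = -256972952526438 / 2253169653443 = -114.05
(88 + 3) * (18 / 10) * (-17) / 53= -13923 / 265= -52.54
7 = 7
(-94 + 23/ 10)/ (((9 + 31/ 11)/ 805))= -1624007/ 260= -6246.18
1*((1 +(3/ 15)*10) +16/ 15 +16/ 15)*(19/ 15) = 1463/ 225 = 6.50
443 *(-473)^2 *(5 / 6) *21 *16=27751345160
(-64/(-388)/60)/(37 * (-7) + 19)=-0.00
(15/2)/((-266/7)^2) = 15/2888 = 0.01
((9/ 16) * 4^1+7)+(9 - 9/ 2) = 55/ 4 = 13.75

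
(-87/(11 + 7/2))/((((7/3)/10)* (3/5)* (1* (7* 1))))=-300/49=-6.12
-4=-4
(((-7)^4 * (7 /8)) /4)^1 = 16807 /32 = 525.22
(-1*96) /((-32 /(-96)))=-288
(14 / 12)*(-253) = -1771 / 6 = -295.17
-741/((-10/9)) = 6669/10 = 666.90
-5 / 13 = -0.38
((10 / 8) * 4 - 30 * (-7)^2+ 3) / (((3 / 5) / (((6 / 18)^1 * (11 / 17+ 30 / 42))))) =-7740 / 7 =-1105.71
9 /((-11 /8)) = -72 /11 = -6.55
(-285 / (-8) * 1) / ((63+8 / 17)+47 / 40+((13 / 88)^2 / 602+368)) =742988400 / 9023176991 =0.08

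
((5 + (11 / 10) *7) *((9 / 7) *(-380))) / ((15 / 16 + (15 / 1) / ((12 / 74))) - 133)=231648 / 1477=156.84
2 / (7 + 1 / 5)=5 / 18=0.28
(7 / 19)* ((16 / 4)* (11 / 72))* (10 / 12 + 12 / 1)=5929 / 2052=2.89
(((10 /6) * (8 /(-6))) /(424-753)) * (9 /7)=20 /2303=0.01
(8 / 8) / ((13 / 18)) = 18 / 13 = 1.38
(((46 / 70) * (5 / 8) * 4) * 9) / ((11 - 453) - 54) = -207 / 6944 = -0.03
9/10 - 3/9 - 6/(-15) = 29/30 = 0.97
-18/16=-9/8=-1.12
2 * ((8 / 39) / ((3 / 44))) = 704 / 117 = 6.02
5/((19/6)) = 30/19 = 1.58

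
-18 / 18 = -1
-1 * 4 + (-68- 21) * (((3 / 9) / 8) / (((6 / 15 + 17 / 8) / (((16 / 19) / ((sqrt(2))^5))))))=-4- 890 * sqrt(2) / 5757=-4.22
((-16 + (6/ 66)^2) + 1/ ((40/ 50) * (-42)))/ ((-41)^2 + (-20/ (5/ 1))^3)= -325685/ 32870376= -0.01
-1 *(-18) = 18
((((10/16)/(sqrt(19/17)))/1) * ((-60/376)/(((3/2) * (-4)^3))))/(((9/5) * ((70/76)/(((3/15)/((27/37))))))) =185 * sqrt(323)/20466432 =0.00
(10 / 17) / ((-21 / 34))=-20 / 21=-0.95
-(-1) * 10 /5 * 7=14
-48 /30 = -8 /5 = -1.60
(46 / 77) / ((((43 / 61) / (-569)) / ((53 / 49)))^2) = 155666002790734 / 341837573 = 455380.03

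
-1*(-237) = 237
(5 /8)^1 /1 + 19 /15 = 1.89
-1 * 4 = -4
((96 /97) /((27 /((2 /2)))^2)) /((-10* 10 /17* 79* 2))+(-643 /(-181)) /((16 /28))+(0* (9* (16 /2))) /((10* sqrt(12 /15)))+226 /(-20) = -5.08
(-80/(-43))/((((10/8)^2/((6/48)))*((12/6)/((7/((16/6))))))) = 42/215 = 0.20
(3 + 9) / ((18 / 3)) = 2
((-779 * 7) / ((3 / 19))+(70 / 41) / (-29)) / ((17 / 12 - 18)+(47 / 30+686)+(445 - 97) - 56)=-2463778660 / 68699231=-35.86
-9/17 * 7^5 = -151263/17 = -8897.82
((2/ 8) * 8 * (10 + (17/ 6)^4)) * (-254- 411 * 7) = -302082011/ 648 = -466175.94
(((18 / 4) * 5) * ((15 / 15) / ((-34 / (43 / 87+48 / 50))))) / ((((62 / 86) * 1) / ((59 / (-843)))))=8024531 / 85890460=0.09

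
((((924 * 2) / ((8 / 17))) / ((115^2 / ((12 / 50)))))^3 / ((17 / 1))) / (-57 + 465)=1885937823 / 36141574462890625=0.00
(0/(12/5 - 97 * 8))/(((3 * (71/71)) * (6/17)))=0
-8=-8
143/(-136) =-143/136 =-1.05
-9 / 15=-3 / 5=-0.60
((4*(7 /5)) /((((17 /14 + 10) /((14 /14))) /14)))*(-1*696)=-3819648 /785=-4865.79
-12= -12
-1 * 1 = -1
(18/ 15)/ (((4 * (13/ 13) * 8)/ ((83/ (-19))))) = -0.16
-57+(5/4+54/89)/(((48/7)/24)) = -35957/712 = -50.50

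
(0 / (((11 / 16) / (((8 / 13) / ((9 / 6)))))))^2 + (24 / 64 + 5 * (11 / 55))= 11 / 8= 1.38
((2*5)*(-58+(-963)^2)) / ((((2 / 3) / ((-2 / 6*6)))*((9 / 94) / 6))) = -1743344680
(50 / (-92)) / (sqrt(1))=-25 / 46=-0.54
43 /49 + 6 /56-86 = -16663 /196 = -85.02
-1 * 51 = -51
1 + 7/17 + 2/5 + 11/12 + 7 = 9923/1020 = 9.73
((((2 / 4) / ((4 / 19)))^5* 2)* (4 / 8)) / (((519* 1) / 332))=205516217 / 4251648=48.34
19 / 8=2.38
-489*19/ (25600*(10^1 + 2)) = -3097/ 102400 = -0.03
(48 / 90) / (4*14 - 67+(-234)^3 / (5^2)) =-40 / 38439537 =-0.00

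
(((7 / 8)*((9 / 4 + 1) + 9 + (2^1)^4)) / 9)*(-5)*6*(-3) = 3955 / 16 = 247.19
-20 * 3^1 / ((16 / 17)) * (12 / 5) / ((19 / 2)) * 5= -1530 / 19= -80.53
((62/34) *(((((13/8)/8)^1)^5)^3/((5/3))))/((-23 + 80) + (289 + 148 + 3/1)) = 4760288050310440401/52296776959610889713113502842880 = 0.00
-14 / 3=-4.67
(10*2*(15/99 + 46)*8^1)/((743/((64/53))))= 15595520/1299507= 12.00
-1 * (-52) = 52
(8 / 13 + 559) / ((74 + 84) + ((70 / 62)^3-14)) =216729525 / 56326127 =3.85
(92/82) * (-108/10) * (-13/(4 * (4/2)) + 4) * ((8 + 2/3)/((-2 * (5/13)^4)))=1460295369/256250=5698.71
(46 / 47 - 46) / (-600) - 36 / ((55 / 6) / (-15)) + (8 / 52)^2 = 773353211 / 13105950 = 59.01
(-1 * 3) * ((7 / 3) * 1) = -7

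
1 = 1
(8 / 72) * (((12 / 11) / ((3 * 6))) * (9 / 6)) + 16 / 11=1.46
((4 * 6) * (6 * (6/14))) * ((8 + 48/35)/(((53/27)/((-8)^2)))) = 244850688/12985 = 18856.43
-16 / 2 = -8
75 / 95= 15 / 19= 0.79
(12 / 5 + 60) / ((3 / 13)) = 1352 / 5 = 270.40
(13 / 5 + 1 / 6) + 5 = 7.77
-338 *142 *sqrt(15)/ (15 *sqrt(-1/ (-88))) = -116252.09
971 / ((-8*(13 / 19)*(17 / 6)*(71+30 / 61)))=-3376167 / 3855124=-0.88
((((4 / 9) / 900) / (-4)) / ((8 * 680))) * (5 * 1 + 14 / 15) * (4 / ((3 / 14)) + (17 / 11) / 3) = -18779 / 7270560000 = -0.00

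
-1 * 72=-72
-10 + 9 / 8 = -71 / 8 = -8.88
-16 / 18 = -8 / 9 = -0.89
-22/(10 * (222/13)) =-143/1110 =-0.13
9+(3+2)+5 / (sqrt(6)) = 5* sqrt(6) / 6+14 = 16.04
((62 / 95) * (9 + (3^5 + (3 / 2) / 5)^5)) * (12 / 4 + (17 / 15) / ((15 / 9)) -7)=-219356410532685462189 / 118750000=-1847211878169.98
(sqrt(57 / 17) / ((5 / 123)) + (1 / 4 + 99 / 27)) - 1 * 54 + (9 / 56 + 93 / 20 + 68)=19091 / 840 + 123 * sqrt(969) / 85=67.77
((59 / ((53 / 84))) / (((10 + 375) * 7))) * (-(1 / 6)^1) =-118 / 20405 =-0.01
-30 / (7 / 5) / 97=-150 / 679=-0.22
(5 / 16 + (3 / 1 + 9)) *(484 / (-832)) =-23837 / 3328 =-7.16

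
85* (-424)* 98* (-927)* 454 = 1486436787360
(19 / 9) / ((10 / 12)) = 38 / 15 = 2.53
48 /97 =0.49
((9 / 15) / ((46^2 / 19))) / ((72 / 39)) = 0.00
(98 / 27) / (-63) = -14 / 243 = -0.06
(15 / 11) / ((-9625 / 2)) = -6 / 21175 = -0.00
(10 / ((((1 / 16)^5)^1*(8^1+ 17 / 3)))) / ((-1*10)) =-3145728 / 41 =-76725.07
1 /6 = 0.17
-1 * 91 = -91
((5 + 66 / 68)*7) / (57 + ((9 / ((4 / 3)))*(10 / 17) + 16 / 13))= 18473 / 27493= 0.67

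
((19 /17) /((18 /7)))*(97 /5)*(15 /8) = 12901 /816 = 15.81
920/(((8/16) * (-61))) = -1840/61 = -30.16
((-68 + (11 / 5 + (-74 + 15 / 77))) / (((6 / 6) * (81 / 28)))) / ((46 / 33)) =-34.62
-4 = -4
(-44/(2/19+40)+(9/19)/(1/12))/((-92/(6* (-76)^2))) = -5047312/2921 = -1727.94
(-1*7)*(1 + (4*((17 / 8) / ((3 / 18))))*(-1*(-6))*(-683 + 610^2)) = -795575221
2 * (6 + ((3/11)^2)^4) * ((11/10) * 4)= 5144639388/97435855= 52.80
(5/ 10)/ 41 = 0.01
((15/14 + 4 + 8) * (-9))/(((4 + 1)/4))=-3294/35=-94.11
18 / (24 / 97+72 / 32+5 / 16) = 27936 / 4361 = 6.41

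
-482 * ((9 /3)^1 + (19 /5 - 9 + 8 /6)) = 6266 /15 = 417.73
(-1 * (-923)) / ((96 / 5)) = 4615 / 96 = 48.07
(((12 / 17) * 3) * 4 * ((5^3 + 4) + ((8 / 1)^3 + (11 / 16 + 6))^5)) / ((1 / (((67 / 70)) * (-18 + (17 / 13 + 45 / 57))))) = -1665058847422242043922517 / 343982080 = -4840539505494710.78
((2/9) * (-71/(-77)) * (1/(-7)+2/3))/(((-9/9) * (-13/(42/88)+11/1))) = 142/21483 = 0.01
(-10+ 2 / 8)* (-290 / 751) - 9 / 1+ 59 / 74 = -123311 / 27787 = -4.44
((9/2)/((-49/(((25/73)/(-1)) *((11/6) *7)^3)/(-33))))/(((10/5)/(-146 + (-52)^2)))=-3277021825/1168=-2805669.37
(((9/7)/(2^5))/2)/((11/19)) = 171/4928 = 0.03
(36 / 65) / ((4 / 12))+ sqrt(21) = 108 / 65+ sqrt(21) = 6.24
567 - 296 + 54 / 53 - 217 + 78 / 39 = 3022 / 53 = 57.02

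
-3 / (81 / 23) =-23 / 27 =-0.85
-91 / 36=-2.53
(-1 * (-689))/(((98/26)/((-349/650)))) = -240461/2450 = -98.15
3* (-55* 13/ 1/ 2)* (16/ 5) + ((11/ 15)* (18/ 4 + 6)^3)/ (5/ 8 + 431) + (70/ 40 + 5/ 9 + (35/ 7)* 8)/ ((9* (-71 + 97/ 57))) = -1684236540607/ 491016600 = -3430.10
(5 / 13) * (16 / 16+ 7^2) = 250 / 13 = 19.23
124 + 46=170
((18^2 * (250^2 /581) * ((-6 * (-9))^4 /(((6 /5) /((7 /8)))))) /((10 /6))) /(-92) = -2690420062500 /1909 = -1409334762.96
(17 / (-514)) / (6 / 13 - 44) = 0.00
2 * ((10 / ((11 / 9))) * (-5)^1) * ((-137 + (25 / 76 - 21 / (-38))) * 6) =13965750 / 209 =66821.77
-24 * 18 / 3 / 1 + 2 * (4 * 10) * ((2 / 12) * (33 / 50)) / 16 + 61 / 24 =-140.91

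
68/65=1.05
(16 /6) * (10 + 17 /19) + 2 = 590 /19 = 31.05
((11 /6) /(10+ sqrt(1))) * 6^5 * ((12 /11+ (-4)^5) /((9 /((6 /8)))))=-1215216 /11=-110474.18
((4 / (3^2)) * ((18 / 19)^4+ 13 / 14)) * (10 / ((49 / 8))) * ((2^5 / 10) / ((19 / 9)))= 1619884544 / 849301957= 1.91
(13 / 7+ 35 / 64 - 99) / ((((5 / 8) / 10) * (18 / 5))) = -72125 / 168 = -429.32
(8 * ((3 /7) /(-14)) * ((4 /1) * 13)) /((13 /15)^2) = -10800 /637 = -16.95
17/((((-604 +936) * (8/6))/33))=1683/1328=1.27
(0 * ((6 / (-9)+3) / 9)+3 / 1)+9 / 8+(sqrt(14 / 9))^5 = 196 * sqrt(14) / 243+33 / 8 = 7.14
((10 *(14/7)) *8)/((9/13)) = 2080/9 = 231.11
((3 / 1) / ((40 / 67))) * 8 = 201 / 5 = 40.20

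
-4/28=-1/7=-0.14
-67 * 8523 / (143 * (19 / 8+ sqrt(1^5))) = -507592 / 429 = -1183.20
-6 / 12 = -1 / 2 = -0.50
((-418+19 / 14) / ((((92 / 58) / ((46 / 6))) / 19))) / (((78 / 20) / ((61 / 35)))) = -196052963 / 11466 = -17098.64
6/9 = 2/3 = 0.67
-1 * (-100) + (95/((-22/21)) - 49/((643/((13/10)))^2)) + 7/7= 4692555059/454793900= 10.32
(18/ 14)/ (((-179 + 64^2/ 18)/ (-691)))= -55971/ 3059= -18.30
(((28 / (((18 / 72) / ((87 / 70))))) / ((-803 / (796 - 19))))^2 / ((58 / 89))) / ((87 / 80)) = 82532169216 / 3224045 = 25598.95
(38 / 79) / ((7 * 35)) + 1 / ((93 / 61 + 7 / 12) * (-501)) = 5069258 / 4987415755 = 0.00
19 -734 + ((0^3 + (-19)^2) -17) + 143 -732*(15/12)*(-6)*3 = 16242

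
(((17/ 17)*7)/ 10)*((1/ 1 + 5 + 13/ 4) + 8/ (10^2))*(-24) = -19593/ 125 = -156.74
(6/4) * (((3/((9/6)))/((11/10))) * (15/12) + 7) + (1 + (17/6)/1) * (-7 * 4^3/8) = -6625/33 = -200.76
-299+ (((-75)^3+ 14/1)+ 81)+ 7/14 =-844157/2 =-422078.50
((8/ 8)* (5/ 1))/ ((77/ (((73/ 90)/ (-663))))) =-73/ 918918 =-0.00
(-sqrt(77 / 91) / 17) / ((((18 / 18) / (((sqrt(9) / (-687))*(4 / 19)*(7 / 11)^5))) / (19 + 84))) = 0.00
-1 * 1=-1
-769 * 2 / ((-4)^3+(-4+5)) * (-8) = -12304 / 63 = -195.30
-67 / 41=-1.63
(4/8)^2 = 1/4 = 0.25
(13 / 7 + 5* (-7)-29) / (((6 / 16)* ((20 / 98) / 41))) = -33292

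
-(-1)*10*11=110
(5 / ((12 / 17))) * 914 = 38845 / 6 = 6474.17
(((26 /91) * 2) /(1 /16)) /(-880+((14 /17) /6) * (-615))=-1088 /114765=-0.01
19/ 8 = 2.38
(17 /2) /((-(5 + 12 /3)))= -17 /18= -0.94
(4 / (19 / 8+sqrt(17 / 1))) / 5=-608 / 3635+256 *sqrt(17) / 3635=0.12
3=3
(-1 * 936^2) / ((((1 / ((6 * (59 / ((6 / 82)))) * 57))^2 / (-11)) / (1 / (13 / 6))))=338246818289183232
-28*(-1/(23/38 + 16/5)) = 5320/723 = 7.36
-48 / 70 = -24 / 35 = -0.69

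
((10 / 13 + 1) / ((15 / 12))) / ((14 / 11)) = 506 / 455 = 1.11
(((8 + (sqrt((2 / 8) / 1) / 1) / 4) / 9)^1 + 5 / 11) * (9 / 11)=1075 / 968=1.11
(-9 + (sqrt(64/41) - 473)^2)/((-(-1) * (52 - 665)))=-9172584/25133 + 7568 * sqrt(41)/25133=-363.03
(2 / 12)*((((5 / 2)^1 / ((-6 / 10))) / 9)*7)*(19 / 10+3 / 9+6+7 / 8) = -38255 / 7776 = -4.92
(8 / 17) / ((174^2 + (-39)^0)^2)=0.00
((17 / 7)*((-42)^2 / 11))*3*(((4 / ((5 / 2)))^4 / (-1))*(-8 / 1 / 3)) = 140378112 / 6875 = 20418.63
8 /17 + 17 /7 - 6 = -369 /119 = -3.10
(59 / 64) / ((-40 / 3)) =-177 / 2560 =-0.07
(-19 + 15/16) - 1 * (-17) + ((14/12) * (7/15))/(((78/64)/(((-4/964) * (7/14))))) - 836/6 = -950104187/6767280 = -140.40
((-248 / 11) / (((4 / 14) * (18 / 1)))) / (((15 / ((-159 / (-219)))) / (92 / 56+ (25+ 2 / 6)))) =-169229 / 29565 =-5.72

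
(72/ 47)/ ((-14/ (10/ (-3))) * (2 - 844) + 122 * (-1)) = -90/ 214931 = -0.00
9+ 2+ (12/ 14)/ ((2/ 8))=101/ 7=14.43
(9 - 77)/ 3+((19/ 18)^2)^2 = -2249135/ 104976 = -21.43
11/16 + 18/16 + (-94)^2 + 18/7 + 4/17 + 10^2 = 17022939/1904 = 8940.62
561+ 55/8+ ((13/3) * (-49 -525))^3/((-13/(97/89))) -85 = 24801860795045/19224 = 1290150894.46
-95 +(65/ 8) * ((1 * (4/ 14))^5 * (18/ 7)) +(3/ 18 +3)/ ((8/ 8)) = -64796519/ 705894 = -91.79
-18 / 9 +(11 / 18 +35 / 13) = 305 / 234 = 1.30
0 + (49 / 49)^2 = 1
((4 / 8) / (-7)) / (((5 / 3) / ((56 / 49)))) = -12 / 245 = -0.05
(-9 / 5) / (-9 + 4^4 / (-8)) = 9 / 205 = 0.04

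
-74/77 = -0.96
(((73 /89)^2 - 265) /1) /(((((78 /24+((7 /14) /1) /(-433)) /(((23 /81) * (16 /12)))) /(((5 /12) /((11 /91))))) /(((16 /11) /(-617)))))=202398723304960 /808599998872017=0.25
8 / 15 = 0.53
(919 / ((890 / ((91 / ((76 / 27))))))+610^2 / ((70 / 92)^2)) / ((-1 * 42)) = -2130401597327 / 139203120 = -15304.27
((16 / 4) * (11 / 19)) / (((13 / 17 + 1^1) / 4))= 1496 / 285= 5.25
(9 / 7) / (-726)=-3 / 1694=-0.00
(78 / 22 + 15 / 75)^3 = 52.54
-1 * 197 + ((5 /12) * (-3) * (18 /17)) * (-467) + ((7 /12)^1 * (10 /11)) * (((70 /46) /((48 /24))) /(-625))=543329317 /1290300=421.09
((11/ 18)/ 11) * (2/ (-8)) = -1/ 72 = -0.01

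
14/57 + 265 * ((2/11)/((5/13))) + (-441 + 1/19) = -197774/627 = -315.43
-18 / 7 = -2.57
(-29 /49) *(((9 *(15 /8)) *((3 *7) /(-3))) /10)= 783 /112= 6.99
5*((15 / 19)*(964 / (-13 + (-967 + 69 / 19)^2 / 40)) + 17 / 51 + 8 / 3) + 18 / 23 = 15.95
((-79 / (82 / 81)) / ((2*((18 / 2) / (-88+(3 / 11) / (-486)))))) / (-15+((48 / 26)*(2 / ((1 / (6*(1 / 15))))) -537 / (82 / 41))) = -805255295 / 595260468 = -1.35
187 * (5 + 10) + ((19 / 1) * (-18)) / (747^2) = 173912767 / 62001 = 2805.00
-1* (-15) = 15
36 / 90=2 / 5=0.40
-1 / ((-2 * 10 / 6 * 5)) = 3 / 50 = 0.06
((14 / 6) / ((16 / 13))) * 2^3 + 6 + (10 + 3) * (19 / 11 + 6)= 8027 / 66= 121.62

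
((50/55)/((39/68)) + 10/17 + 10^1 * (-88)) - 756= -11915498/7293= -1633.83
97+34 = 131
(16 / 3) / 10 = 0.53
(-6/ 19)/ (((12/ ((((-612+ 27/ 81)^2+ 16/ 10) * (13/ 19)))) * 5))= -218870561/ 162450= -1347.31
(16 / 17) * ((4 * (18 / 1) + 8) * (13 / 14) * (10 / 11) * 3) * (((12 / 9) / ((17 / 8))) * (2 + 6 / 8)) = 665600 / 2023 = 329.02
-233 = -233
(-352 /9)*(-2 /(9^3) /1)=704 /6561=0.11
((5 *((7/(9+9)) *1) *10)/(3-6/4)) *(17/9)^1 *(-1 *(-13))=318.31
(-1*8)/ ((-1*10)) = 4/ 5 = 0.80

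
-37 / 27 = -1.37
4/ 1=4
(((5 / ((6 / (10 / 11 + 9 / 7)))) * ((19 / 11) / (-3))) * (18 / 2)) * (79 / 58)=-1268345 / 98252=-12.91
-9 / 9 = -1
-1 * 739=-739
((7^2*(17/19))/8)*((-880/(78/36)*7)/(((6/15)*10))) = -962115/247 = -3895.20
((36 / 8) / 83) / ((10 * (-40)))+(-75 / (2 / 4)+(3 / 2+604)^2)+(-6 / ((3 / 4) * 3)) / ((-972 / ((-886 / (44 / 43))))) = 195135395357629 / 532461600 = 366477.87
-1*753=-753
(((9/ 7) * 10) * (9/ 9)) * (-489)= -44010/ 7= -6287.14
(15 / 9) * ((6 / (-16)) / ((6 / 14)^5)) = -84035 / 1944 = -43.23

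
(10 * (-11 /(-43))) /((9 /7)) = 770 /387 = 1.99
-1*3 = -3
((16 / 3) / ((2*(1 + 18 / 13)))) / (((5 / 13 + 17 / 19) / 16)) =102752 / 7347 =13.99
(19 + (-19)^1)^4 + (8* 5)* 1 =40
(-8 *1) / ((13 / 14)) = -8.62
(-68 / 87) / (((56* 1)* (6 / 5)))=-85 / 7308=-0.01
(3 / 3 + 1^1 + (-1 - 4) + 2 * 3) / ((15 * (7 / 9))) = 9 / 35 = 0.26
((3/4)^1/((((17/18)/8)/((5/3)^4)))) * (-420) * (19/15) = -1330000/51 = -26078.43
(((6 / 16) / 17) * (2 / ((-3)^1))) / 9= -0.00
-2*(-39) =78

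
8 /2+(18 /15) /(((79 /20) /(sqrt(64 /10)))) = 4.77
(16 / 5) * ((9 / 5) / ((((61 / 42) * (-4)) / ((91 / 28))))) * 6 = -29484 / 1525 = -19.33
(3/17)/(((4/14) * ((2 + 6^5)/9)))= 189/264452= 0.00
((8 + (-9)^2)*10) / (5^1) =178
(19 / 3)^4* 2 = 3217.80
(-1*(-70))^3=343000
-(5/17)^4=-625/83521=-0.01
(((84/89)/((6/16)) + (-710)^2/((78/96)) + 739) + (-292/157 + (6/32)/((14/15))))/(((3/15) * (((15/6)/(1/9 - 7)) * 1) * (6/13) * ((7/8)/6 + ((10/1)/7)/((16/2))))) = -783526401399299/13707513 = -57160361.72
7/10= 0.70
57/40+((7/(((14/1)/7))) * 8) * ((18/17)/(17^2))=300201/196520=1.53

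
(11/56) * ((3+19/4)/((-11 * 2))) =-31/448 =-0.07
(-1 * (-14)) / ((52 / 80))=280 / 13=21.54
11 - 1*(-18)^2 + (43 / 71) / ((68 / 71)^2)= -1444259 / 4624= -312.34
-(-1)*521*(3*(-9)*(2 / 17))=-28134 / 17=-1654.94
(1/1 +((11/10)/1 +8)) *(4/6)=101/15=6.73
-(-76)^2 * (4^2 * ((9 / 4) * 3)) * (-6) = 3742848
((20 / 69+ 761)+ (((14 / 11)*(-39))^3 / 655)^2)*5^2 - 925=1866104996648775224 / 2097721324149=889586.70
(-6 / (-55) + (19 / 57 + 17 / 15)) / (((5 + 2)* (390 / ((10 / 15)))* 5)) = 4 / 51975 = 0.00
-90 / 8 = -45 / 4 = -11.25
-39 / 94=-0.41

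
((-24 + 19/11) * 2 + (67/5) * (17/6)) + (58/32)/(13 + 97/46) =-237013/36696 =-6.46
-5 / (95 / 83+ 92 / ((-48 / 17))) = 4980 / 31313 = 0.16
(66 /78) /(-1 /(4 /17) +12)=44 /403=0.11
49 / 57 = 0.86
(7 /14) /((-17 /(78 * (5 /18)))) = -65 /102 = -0.64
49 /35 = 7 /5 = 1.40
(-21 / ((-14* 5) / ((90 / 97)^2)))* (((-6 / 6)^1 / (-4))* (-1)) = -0.06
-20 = -20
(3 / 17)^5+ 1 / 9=0.11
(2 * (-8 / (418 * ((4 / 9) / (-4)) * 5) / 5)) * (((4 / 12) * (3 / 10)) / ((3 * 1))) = 12 / 26125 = 0.00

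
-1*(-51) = 51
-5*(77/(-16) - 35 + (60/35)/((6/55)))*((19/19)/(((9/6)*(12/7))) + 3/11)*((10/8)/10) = 1767845/177408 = 9.96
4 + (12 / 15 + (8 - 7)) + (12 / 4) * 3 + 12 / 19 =1466 / 95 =15.43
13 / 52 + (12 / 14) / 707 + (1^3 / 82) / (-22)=1118937 / 4463998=0.25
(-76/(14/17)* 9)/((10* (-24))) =969/280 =3.46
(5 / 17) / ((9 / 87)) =145 / 51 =2.84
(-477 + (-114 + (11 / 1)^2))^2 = 220900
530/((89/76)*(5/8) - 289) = -322240/175267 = -1.84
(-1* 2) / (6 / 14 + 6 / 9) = -42 / 23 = -1.83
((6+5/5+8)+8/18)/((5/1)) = 139/45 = 3.09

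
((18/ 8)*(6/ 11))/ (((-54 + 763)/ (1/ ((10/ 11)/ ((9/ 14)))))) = 243/ 198520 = 0.00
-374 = -374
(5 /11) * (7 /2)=35 /22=1.59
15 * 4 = 60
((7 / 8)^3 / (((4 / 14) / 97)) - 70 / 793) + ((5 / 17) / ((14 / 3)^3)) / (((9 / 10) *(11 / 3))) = 11841477506181 / 52084544512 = 227.35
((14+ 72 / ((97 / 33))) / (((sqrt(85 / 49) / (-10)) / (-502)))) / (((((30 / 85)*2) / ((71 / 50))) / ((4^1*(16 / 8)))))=1863221192*sqrt(85) / 7275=2361244.07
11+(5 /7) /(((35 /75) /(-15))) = -11.96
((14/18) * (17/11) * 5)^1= 595/99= 6.01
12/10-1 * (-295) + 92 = 1941/5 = 388.20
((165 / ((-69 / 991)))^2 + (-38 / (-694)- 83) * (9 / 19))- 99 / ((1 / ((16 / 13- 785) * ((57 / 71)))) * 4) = 72513203852453635 / 12876577324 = 5631403.60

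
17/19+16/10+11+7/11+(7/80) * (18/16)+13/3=7448909/401280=18.56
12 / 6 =2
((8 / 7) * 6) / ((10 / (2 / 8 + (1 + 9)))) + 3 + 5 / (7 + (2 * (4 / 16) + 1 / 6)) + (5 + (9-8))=13428 / 805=16.68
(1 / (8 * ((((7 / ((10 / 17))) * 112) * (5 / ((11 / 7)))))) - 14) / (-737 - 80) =5224565 / 304891328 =0.02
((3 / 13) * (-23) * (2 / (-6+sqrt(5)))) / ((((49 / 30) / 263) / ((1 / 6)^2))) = 12.61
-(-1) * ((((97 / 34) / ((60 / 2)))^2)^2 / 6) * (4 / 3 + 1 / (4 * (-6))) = 2744407711 / 155870231040000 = 0.00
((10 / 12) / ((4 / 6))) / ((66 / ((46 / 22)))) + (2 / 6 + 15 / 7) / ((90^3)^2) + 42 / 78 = 0.58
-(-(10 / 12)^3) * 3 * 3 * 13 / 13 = 125 / 24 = 5.21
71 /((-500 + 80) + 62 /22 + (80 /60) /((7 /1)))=-0.17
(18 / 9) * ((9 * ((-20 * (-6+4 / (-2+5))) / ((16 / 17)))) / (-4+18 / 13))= -1365 / 2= -682.50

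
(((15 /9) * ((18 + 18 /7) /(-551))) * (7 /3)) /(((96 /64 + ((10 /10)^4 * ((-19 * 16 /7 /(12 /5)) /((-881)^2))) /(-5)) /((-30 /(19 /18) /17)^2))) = -152092783987200 /562186426139861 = -0.27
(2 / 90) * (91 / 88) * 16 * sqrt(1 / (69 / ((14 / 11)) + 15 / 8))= 0.05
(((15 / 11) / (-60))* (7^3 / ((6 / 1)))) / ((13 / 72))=-1029 / 143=-7.20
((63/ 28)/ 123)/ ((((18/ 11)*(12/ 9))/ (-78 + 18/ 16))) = -165/ 256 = -0.64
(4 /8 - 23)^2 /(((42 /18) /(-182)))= -39487.50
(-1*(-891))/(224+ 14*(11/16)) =2376/623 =3.81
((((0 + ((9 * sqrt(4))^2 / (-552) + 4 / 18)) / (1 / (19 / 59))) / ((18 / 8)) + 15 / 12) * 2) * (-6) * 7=-3686431 / 36639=-100.61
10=10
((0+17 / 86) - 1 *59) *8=-20228 / 43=-470.42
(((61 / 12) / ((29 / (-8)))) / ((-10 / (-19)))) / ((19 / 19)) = -1159 / 435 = -2.66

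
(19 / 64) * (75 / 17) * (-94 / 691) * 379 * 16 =-25383525 / 23494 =-1080.43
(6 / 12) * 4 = 2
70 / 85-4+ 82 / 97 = -3844 / 1649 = -2.33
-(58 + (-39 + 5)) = -24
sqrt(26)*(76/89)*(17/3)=1292*sqrt(26)/267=24.67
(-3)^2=9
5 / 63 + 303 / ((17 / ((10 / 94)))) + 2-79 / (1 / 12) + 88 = -43089706 / 50337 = -856.02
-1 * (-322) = 322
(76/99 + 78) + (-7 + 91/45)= 36526/495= 73.79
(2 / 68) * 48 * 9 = 216 / 17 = 12.71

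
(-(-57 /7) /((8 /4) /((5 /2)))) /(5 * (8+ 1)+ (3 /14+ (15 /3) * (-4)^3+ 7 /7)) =-285 /7666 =-0.04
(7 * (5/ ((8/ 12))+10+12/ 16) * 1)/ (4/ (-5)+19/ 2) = 14.68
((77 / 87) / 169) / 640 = 77 / 9409920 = 0.00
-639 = -639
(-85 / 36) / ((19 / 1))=-85 / 684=-0.12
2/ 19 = 0.11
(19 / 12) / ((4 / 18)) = 57 / 8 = 7.12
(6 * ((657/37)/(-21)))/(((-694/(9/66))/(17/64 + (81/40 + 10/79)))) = 0.00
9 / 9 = 1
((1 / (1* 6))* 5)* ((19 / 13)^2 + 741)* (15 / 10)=313975 / 338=928.92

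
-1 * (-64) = 64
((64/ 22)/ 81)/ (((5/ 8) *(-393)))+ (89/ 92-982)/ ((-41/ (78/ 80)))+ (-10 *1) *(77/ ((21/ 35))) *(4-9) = 340241688015979/ 52832593440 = 6440.00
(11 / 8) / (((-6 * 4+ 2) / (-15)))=15 / 16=0.94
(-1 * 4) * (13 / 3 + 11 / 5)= -392 / 15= -26.13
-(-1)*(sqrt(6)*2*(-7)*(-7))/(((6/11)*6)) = 539*sqrt(6)/18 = 73.35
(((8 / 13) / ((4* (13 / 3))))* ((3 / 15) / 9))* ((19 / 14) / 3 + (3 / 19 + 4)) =283 / 77805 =0.00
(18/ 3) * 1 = 6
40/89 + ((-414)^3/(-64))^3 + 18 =62104506593220576311927/45568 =1362897353257122900.10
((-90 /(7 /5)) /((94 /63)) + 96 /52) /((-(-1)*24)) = -8399 /4888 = -1.72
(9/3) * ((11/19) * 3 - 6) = -243/19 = -12.79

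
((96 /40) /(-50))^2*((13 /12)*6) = 234 /15625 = 0.01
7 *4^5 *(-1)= -7168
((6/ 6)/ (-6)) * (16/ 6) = -4/ 9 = -0.44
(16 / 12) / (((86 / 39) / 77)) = 46.56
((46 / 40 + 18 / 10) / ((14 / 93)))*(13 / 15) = 23777 / 1400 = 16.98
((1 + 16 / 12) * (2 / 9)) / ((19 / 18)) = 28 / 57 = 0.49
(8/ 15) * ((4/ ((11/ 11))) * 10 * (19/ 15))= 1216/ 45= 27.02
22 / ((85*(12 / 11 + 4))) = 121 / 2380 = 0.05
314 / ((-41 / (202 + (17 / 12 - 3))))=-377585 / 246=-1534.90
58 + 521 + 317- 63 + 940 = 1773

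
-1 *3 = -3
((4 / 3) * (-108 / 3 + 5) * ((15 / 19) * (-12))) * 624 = 4642560 / 19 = 244345.26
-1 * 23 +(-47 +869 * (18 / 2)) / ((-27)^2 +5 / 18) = -12.34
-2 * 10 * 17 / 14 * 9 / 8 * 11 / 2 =-8415 / 56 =-150.27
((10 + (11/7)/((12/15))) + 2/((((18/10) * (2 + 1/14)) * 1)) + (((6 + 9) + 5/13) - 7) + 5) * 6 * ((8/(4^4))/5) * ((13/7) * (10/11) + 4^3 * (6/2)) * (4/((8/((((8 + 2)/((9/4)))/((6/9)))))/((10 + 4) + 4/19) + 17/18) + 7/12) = 455541874225759/541918016640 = 840.61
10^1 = 10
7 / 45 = 0.16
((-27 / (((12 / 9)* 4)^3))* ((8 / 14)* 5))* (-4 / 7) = 3645 / 12544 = 0.29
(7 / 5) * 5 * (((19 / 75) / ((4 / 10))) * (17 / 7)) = 323 / 30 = 10.77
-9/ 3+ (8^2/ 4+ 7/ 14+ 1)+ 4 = 37/ 2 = 18.50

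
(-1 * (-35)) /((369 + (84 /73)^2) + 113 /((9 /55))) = 1678635 /50880848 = 0.03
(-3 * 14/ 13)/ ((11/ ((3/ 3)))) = -42/ 143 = -0.29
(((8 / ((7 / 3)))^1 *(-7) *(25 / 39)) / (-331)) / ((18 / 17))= 1700 / 38727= 0.04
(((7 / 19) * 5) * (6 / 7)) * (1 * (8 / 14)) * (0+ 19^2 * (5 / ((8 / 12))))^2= 46298250 / 7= 6614035.71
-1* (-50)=50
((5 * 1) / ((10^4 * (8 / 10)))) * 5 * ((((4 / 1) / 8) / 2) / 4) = 1 / 5120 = 0.00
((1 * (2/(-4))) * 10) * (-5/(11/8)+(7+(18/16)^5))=-9309775/360448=-25.83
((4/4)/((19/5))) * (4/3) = 20/57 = 0.35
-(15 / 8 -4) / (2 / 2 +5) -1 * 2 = -79 / 48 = -1.65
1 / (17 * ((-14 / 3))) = -3 / 238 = -0.01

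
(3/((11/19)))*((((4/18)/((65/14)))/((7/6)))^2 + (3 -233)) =-166168034/139425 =-1191.81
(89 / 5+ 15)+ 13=229 / 5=45.80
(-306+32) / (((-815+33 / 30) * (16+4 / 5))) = 3425 / 170919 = 0.02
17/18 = 0.94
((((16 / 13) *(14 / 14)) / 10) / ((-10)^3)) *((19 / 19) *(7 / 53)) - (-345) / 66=49521721 / 9473750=5.23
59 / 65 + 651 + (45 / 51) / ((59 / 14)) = 652.12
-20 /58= -10 /29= -0.34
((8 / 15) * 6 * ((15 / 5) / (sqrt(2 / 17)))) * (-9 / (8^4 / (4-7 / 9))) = -87 * sqrt(34) / 2560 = -0.20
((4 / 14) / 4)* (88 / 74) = 22 / 259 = 0.08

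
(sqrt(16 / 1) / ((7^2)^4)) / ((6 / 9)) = 0.00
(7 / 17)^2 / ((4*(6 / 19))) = 931 / 6936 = 0.13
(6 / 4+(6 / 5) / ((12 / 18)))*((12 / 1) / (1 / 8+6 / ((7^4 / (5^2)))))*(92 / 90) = 19438496 / 90025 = 215.92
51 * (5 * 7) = 1785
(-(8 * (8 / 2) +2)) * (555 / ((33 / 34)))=-213860 / 11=-19441.82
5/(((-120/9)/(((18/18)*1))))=-0.38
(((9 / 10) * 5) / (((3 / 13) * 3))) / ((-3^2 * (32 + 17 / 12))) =-26 / 1203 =-0.02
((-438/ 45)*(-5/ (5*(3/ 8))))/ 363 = 1168/ 16335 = 0.07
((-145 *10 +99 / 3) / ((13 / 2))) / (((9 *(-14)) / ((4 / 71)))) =436 / 4473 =0.10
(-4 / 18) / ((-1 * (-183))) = -2 / 1647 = -0.00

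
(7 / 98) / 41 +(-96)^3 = -507838463 / 574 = -884736.00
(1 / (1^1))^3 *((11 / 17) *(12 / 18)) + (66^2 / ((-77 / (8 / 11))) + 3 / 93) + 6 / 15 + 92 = 2861969 / 55335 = 51.72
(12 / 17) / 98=6 / 833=0.01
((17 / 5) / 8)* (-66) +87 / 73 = -39213 / 1460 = -26.86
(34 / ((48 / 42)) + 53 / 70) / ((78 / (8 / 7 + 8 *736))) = 22008463 / 9555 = 2303.35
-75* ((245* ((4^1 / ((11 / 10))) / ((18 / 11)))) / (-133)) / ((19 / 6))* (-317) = -11095000 / 361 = -30734.07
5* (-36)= -180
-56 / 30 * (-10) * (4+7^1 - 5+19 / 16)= 134.17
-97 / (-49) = 97 / 49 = 1.98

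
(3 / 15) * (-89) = -89 / 5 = -17.80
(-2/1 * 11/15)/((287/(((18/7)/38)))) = -66/190855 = -0.00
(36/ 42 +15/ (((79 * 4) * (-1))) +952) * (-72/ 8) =-18968535/ 2212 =-8575.29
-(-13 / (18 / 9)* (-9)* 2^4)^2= -876096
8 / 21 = 0.38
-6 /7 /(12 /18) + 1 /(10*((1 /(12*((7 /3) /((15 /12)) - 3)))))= -2.65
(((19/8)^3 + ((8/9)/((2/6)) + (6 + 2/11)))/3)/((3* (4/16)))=375851/38016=9.89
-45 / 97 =-0.46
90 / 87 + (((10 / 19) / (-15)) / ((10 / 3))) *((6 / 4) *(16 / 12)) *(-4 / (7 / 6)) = 21342 / 19285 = 1.11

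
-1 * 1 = -1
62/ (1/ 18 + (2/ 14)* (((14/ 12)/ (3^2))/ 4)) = 13392/ 13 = 1030.15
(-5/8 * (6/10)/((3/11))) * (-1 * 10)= 55/4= 13.75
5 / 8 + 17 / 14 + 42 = 2455 / 56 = 43.84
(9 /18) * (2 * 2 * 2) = 4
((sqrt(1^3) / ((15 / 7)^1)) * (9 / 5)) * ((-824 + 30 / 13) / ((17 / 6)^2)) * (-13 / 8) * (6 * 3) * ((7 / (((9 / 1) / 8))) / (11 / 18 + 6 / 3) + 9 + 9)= 17406938556 / 339575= 51260.95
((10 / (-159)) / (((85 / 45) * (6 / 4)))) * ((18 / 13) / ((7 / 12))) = -4320 / 81991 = -0.05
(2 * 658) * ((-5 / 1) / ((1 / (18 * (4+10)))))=-1658160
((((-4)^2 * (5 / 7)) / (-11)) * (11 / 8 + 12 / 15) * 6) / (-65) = 1044 / 5005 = 0.21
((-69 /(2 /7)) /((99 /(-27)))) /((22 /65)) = 94185 /484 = 194.60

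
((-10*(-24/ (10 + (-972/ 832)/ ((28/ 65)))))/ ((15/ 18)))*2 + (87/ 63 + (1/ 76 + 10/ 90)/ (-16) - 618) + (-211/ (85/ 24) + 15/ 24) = -2536579493243/ 4252127040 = -596.54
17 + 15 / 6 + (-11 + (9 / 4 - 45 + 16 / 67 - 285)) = -85495 / 268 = -319.01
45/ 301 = 0.15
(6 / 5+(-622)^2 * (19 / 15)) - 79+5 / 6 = 4899761 / 10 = 489976.10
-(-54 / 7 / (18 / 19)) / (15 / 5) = 19 / 7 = 2.71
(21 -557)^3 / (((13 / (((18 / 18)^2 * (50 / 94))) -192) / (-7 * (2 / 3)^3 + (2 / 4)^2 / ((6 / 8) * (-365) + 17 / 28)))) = -51548011180400 / 27031617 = -1906952.56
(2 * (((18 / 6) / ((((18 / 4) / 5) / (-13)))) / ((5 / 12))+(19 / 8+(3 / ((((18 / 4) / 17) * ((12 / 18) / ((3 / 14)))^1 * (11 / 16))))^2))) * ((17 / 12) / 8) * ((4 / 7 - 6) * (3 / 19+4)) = 1561714265 / 2656192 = 587.95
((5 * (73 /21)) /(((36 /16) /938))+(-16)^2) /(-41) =-202552 /1107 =-182.97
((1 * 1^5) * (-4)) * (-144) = 576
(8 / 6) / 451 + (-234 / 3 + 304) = 305782 / 1353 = 226.00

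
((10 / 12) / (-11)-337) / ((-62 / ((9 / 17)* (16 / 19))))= 266964 / 110143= 2.42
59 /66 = 0.89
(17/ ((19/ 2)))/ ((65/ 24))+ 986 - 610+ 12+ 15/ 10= 963697/ 2470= 390.16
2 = 2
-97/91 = -1.07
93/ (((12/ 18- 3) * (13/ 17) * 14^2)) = -0.27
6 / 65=0.09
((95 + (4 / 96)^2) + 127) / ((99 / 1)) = 127873 / 57024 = 2.24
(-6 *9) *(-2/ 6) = 18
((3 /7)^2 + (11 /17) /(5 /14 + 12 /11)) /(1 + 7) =117125 /1486072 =0.08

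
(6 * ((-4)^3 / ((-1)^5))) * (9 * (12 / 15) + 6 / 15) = 14592 / 5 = 2918.40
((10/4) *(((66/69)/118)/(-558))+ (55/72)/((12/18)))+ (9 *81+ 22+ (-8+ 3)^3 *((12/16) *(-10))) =10235279483/6057648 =1689.65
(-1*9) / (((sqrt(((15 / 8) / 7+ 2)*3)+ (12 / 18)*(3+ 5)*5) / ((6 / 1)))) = -725760 / 354971+ 972*sqrt(5334) / 354971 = -1.84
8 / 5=1.60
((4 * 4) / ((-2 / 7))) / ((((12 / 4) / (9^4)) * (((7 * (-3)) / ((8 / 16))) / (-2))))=-5832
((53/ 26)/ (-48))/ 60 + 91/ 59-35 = -33.46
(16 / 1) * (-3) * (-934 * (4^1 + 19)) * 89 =91771104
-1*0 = 0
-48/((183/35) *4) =-140/61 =-2.30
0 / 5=0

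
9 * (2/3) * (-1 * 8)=-48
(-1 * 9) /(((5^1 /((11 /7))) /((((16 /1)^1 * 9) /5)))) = -14256 /175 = -81.46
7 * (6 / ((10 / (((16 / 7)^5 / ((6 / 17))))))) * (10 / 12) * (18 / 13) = 26738688 / 31213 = 856.65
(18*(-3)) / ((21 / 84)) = -216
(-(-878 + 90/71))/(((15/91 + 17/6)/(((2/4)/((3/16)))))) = 90633088/116227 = 779.79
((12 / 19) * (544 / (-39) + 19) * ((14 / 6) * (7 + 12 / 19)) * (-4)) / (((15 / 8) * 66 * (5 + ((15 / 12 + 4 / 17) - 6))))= -174040832 / 45996093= -3.78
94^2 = 8836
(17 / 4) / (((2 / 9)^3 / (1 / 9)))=1377 / 32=43.03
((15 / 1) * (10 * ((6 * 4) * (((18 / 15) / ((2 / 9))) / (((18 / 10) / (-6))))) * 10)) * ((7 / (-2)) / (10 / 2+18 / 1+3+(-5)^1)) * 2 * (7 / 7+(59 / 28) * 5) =17442000 / 7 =2491714.29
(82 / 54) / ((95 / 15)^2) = 41 / 1083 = 0.04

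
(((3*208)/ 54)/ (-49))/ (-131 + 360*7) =-0.00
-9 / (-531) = 1 / 59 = 0.02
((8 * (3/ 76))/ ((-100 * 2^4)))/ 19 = -3/ 288800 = -0.00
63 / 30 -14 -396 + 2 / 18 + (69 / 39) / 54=-715612 / 1755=-407.76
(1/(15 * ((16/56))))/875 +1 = 3751/3750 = 1.00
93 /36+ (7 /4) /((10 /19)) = 709 /120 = 5.91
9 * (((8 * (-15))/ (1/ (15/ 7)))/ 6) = -2700/ 7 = -385.71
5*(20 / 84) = 25 / 21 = 1.19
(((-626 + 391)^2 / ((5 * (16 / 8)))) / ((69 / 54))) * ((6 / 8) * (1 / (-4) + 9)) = 10437525 / 368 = 28362.84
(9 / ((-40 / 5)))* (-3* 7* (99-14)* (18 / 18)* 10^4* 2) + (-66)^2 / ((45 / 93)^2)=1004527624 / 25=40181104.96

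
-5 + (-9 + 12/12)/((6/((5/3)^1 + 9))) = -173/9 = -19.22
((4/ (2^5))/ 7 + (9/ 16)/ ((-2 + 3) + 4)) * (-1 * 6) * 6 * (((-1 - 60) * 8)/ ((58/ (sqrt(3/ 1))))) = 40077 * sqrt(3)/ 1015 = 68.39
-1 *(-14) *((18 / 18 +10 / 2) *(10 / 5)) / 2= 84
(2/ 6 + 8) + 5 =40/ 3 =13.33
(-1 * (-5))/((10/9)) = 9/2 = 4.50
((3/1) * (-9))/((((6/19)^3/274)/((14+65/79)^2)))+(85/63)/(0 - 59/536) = -4789474048353191/92791188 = -51615612.99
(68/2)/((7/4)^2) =544/49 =11.10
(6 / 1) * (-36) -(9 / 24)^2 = -13833 / 64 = -216.14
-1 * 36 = -36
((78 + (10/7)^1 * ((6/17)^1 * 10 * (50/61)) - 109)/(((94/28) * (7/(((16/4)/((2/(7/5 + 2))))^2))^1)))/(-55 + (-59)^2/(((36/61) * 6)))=-5729171904/100576295225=-0.06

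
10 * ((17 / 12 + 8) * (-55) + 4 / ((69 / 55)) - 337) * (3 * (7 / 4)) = -8227695 / 184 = -44715.73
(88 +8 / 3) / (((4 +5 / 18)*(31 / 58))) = 94656 / 2387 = 39.65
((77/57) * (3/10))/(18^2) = 77/61560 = 0.00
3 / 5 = 0.60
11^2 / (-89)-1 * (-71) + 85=13763 / 89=154.64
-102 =-102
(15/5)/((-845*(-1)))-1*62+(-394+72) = -324477/845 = -384.00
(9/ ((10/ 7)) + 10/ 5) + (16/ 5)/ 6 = 53/ 6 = 8.83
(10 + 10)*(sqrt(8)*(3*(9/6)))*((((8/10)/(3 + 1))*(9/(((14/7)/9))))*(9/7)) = 13122*sqrt(2)/7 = 2651.04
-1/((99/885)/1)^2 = -87025/1089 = -79.91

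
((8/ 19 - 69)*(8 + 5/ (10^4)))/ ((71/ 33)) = -688026999/ 2698000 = -255.01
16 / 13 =1.23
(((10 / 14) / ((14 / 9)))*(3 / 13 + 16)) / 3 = 3165 / 1274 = 2.48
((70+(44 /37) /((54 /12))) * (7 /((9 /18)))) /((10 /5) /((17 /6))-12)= -1392181 /15984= -87.10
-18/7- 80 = -82.57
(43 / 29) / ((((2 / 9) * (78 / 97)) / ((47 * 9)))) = 5292999 / 1508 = 3509.95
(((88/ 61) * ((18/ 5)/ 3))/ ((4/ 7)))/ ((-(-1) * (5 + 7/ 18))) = 16632/ 29585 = 0.56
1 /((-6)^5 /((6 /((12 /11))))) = -11 /15552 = -0.00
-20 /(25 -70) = 4 /9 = 0.44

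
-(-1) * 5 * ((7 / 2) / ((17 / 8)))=140 / 17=8.24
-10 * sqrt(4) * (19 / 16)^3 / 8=-4.19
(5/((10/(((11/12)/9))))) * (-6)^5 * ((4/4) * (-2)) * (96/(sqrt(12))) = 12672 * sqrt(3) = 21948.55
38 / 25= 1.52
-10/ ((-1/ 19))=190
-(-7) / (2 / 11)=77 / 2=38.50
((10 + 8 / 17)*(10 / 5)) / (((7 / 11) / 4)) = 15664 / 119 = 131.63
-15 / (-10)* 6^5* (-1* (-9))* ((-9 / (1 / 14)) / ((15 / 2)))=-8817984 / 5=-1763596.80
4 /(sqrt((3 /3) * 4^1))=2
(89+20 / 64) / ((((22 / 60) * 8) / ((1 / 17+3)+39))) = 1393275 / 1088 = 1280.58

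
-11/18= -0.61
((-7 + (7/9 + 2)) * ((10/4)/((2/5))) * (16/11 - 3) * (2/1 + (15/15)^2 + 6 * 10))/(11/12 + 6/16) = 678300/341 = 1989.15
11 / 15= 0.73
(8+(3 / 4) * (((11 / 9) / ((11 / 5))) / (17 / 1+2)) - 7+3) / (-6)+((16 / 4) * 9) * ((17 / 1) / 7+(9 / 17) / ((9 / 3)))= 93.11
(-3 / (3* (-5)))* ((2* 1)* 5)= 2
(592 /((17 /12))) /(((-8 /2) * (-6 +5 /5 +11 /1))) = -296 /17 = -17.41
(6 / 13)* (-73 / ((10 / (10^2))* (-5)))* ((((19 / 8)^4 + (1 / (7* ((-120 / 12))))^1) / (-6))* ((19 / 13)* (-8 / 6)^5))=2199.75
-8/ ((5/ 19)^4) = -1042568/ 625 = -1668.11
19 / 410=0.05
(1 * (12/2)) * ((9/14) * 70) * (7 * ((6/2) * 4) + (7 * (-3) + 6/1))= 18630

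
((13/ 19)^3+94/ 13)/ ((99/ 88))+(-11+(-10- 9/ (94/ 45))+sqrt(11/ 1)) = -1402827773/ 75435282+sqrt(11) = -15.28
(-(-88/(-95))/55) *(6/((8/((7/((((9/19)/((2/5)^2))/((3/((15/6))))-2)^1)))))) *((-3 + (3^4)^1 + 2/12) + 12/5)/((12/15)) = -33838/1775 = -19.06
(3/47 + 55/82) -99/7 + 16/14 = -47271/3854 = -12.27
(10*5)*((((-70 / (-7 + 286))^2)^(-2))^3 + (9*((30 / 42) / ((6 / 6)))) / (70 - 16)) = 667377709729519547843299993123 / 830477232060000000000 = 803607472.87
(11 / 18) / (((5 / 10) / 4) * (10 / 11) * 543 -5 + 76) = 242 / 52551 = 0.00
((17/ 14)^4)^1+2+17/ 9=6.06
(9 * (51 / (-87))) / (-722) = 153 / 20938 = 0.01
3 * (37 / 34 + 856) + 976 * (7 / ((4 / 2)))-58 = 201595 / 34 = 5929.26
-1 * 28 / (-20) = 7 / 5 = 1.40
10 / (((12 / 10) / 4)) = 100 / 3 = 33.33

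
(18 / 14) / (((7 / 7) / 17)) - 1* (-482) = 3527 / 7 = 503.86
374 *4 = 1496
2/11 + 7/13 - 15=-2042/143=-14.28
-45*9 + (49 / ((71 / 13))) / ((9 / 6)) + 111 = -61348 / 213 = -288.02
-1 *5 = -5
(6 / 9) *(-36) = -24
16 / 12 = 4 / 3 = 1.33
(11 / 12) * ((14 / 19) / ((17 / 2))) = 0.08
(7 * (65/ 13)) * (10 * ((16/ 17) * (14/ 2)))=39200/ 17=2305.88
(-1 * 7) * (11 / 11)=-7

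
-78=-78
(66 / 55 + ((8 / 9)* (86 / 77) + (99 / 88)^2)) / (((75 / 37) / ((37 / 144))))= 1049936753 / 2395008000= 0.44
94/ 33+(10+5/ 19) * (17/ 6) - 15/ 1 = 21227/ 1254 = 16.93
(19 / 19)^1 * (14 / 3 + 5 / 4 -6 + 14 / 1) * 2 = 167 / 6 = 27.83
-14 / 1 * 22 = -308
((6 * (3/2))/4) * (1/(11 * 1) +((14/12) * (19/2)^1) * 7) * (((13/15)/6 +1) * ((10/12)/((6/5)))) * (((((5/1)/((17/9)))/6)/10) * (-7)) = -36962065/861696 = -42.89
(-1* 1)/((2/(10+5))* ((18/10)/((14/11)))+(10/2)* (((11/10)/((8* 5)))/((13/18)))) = -18200/6897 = -2.64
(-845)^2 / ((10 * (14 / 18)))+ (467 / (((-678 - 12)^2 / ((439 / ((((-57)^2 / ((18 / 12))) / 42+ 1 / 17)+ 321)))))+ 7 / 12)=91803.80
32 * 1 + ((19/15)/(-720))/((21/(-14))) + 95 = 2057419/16200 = 127.00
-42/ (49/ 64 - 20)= 2688/ 1231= 2.18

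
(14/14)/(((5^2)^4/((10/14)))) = 1/546875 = 0.00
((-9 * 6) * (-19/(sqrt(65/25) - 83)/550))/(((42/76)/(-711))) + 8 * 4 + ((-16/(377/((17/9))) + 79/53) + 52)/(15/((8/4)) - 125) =61.03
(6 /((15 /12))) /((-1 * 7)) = -24 /35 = -0.69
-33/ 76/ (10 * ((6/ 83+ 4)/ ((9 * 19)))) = -24651/ 13520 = -1.82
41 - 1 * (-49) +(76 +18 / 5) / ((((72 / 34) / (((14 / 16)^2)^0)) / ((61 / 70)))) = 122.76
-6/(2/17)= -51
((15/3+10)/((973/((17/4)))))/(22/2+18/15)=1275/237412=0.01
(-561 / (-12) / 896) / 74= 187 / 265216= 0.00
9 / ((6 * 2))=3 / 4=0.75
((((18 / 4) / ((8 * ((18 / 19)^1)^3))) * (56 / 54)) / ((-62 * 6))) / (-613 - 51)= 48013 / 17286607872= 0.00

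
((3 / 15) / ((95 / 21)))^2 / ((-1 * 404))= -441 / 91152500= -0.00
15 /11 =1.36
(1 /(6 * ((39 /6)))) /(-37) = -1 /1443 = -0.00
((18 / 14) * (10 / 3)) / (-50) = -3 / 35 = -0.09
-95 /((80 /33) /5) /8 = -3135 /128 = -24.49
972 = 972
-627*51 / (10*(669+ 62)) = -1881 / 430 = -4.37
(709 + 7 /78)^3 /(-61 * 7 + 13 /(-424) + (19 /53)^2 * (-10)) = -475268639461978861 /570952078047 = -832414.24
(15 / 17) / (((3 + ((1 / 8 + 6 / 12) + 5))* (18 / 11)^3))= 6655 / 285039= 0.02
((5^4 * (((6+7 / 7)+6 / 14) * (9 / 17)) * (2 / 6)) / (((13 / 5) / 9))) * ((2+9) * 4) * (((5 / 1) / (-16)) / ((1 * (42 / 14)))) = -1546875 / 119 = -12998.95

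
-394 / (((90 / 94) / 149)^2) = -19322551546 / 2025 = -9542000.76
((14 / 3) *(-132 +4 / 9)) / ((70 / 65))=-15392 / 27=-570.07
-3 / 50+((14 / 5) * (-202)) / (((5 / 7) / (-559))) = 885277 / 2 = 442638.50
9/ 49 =0.18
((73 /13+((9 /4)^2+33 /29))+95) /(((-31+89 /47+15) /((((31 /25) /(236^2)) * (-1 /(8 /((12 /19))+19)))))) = 938764041 /176336098016000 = 0.00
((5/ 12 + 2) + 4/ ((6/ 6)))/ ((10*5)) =0.13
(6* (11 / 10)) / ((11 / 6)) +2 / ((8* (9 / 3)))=221 / 60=3.68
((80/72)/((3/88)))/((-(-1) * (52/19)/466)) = 1947880/351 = 5549.52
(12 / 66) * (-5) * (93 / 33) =-310 / 121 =-2.56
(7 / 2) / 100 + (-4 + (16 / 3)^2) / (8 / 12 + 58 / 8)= 35599 / 11400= 3.12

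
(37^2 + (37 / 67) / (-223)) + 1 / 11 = 225011053 / 164351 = 1369.09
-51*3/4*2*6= -459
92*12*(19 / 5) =20976 / 5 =4195.20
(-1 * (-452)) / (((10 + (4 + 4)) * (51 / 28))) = 6328 / 459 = 13.79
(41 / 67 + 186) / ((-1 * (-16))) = 12503 / 1072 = 11.66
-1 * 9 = -9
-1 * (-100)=100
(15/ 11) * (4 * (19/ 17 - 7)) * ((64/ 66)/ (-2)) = 32000/ 2057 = 15.56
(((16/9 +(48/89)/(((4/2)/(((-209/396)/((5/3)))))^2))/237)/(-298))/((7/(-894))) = 143483/44295300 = 0.00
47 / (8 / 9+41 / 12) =1692 / 155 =10.92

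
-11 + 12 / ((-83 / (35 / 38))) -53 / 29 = -12.96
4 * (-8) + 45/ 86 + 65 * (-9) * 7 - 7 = -355479/ 86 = -4133.48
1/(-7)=-1/7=-0.14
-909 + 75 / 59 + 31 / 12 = -905.15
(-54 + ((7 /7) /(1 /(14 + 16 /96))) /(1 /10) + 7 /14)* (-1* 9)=-1587 /2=-793.50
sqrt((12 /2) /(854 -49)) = sqrt(4830) /805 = 0.09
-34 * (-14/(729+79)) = 119/202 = 0.59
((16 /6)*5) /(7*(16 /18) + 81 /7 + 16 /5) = 4200 /6613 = 0.64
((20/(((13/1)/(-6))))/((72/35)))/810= -35/6318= -0.01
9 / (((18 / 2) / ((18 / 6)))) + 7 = 10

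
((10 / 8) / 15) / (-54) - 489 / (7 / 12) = -3802471 / 4536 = -838.29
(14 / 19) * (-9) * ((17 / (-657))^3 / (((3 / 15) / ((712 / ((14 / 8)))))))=139922240 / 598697163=0.23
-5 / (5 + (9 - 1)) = -5 / 13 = -0.38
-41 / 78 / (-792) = 41 / 61776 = 0.00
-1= -1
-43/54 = -0.80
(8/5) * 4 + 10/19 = 658/95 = 6.93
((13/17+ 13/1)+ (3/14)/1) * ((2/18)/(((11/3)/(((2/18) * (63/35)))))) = 1109/13090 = 0.08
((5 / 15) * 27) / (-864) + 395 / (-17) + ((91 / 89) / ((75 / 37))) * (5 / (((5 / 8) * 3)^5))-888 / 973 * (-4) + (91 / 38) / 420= -198612006741773257 / 10195367899500000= -19.48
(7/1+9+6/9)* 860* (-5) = -215000/3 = -71666.67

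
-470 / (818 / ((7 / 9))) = -1645 / 3681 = -0.45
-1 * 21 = -21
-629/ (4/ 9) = -5661/ 4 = -1415.25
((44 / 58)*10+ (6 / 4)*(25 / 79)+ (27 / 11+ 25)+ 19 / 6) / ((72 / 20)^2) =73112075 / 24495372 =2.98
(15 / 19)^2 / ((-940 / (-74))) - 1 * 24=-812751 / 33934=-23.95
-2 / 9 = -0.22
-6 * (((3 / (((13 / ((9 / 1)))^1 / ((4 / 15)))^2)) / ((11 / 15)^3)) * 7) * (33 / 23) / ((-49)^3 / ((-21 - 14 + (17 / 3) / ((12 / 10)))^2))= 962361000 / 7904785889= 0.12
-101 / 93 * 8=-808 / 93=-8.69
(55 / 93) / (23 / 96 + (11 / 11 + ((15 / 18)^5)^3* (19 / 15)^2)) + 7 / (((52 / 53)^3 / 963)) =176913361875032472063987 / 24785172797960589248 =7137.87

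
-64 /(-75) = 64 /75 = 0.85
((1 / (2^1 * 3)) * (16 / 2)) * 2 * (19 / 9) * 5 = 760 / 27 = 28.15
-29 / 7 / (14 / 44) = -638 / 49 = -13.02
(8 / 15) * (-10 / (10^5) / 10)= -1 / 187500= -0.00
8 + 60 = 68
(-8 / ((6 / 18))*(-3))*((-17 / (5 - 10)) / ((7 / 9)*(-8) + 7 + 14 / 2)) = 31.47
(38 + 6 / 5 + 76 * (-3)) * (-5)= 944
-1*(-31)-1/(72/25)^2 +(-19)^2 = 2031503/5184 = 391.88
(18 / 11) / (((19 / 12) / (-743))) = -160488 / 209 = -767.89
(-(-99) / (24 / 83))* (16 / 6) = 913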